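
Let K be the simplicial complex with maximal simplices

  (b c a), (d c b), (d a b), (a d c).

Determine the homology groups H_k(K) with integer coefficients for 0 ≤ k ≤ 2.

H_0 ≅ Z,  H_1 = 0,  H_2 ≅ Z.

Order the vertices as a < b < c < d. Listing each simplex with vertices in this order, K has dimension 2 with simplices:

  0-simplices (4): a, b, c, d
  1-simplices (6): ab, ac, ad, bc, bd, cd
  2-simplices (4): abc, abd, acd, bcd

Hence C_0 ≅ Z^4, C_1 ≅ Z^6, C_2 ≅ Z^4.

∂_1: C_1 → C_0 sends each edge [p,q] (with p < q) to q − p. For instance
  ∂cd = d − c.
This gives a 4×6 integer matrix of rank 3; reducing to Smith normal form yields diagonal entries (1,1,1).

∂_2: C_2 → C_1 acts by ∂[p,q,r] = [q,r] − [p,r] + [p,q]. For instance
  ∂acd = cd − ad + ac,
  ∂bcd = cd − bd + bc.
The resulting 6×4 matrix has rank 3, and its Smith normal form has invariant factors (1,1,1).

From H_k ≅ ker(∂_k) / im(∂_{k+1}) we obtain:

  H_0: rank C_0 − rank ∂_1 = 4 − 3 = 1, and the invariant factors of ∂_1 are all 1, so H_0 = Z.
  H_1: rank ker ∂_1 − rank ∂_2 = (6 − 3) − 3 = 0, and the invariant factors of ∂_2 are all 1, so H_1 = 0.
  H_2: rank ker ∂_2 − rank ∂_3 = (4 − 3) − 0 = 1, and there is no ∂_3, so H_2 = Z.

As a check, the Euler characteristic is 4 − 6 + 4 = 2, which agrees with 1 − 0 + 1 = 2.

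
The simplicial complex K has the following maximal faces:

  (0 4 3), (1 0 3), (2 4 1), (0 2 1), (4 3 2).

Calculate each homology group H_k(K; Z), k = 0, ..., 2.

H_0 ≅ Z,  H_1 ≅ Z,  H_2 = 0.

Fix the vertex order 0 < 1 < 2 < 3 < 4 and write every simplex with vertices in increasing order. Then dim K = 2 and the simplices of K are:

  0-simplices (5): [0], [1], [2], [3], [4]
  1-simplices (10): [0,1], [0,2], [0,3], [0,4], [1,2], [1,3], [1,4], [2,3], [2,4], [3,4]
  2-simplices (5): [0,1,2], [0,1,3], [0,3,4], [1,2,4], [2,3,4]

Hence C_0 ≅ Z^5, C_1 ≅ Z^10, C_2 ≅ Z^5.

The boundary map ∂_1: C_1 → C_0 maps an edge to its endpoints' difference, ∂[p,q] = q − p. For instance
  ∂[0,2] = [2] − [0].
As a 5×10 matrix over Z this has rank 4, with invariant factors (1,1,1,1).

The boundary map ∂_2: C_2 → C_1 acts by ∂[p,q,r] = [q,r] − [p,r] + [p,q]. For instance
  ∂[0,3,4] = [3,4] − [0,4] + [0,3],
  ∂[0,1,2] = [1,2] − [0,2] + [0,1].
This gives a 10×5 integer matrix of rank 5; reducing to Smith normal form yields diagonal entries (1,1,1,1,1).

Now H_k = ker ∂_k / im ∂_{k+1}, so:

  H_0: rank C_0 − rank ∂_1 = 5 − 4 = 1, and the invariant factors of ∂_1 are all 1, so H_0 ≅ Z.
  H_1: rank ker ∂_1 − rank ∂_2 = (10 − 4) − 5 = 1, and the invariant factors of ∂_2 are all 1, so H_1 ≅ Z.
  H_2: rank ker ∂_2 − rank ∂_3 = (5 − 5) − 0 = 0, and there is no ∂_3, so H_2 ≅ 0.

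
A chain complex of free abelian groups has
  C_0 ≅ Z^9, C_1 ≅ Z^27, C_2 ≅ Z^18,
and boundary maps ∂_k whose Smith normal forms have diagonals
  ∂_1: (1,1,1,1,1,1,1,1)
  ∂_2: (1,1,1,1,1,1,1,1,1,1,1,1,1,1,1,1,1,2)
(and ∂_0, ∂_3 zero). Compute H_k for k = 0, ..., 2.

H_0 = Z,  H_1 = Z ⊕ Z/2,  H_2 = 0.

H_0: b_0 = 9 − 0 − 8 = 1; torsion from ∂_1 factors > 1: none. So H_0 = Z.
H_1: b_1 = 27 − 8 − 18 = 1; torsion from ∂_2 factors > 1: [2]. So H_1 = Z ⊕ Z/2.
H_2: b_2 = 18 − 18 − 0 = 0; torsion from ∂_3 factors > 1: none. So H_2 = 0.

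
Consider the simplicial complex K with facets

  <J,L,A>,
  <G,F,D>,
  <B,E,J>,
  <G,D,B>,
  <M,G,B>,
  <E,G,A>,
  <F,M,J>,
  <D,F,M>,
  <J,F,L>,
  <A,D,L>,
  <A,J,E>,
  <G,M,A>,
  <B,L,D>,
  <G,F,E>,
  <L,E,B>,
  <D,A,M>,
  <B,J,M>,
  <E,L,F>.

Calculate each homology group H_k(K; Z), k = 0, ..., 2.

Fix the vertex order A < B < D < E < F < G < J < L < M and write every simplex with vertices in increasing order. Then dim K = 2 and the simplices of K are:

  0-simplices (9): A, B, D, E, F, G, J, L, M
  1-simplices (27): AD, AE, AG, AJ, AL, AM, BD, BE, BG, BJ, BL, BM, DF, DG, DL, DM, EF, EG, EJ, EL, FG, FJ, FL, FM, GM, JL, JM
  2-simplices (18): ADL, ADM, AEG, AEJ, AGM, AJL, BDG, BDL, BEJ, BEL, BGM, BJM, DFG, DFM, EFG, EFL, FJL, FJM

giving chain groups C_0 ≅ Z^9, C_1 ≅ Z^27, C_2 ≅ Z^18.

Boundary ∂_1: C_1 → C_0 sends each edge [p,q] (with p < q) to q − p. For instance
  ∂EL = L − E.
The 9×27 boundary matrix has rank 8 and Smith normal form diag(1,1,1,1,1,1,1,1).

Boundary ∂_2: C_2 → C_1 sends each 2-simplex [p,q,r] to [q,r] − [p,r] + [p,q]. For instance
  ∂BDG = DG − BG + BD,
  ∂BDL = DL − BL + BD.
As a 27×18 matrix over Z this has rank 18, with invariant factors (1,1,1,1,1,1,1,1,1,1,1,1,1,1,1,1,1,2).

Computing H_k = (kernel of ∂_k) / (image of ∂_{k+1}):

  H_0: rank C_0 − rank ∂_1 = 9 − 8 = 1, and the invariant factors of ∂_1 are all 1, so H_0 ≅ Z.
  H_1: rank ker ∂_1 − rank ∂_2 = (27 − 8) − 18 = 1, and ∂_2 has invariant factor 2 > 1, so H_1 ≅ Z ⊕ Z/2.
  H_2: rank ker ∂_2 − rank ∂_3 = (18 − 18) − 0 = 0, and there is no ∂_3, so H_2 ≅ 0.

H_0 = Z,  H_1 = Z ⊕ Z/2,  H_2 = 0.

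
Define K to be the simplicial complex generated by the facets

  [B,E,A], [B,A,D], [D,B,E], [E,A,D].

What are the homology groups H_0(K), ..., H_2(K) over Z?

Order the vertices as A < B < D < E. Listing each simplex with vertices in this order, K has dimension 2 with simplices:

  0-simplices (4): A, B, D, E
  1-simplices (6): AB, AD, AE, BD, BE, DE
  2-simplices (4): ABD, ABE, ADE, BDE

giving chain groups C_0 ≅ Z^4, C_1 ≅ Z^6, C_2 ≅ Z^4.

The boundary map ∂_1: C_1 → C_0 sends each edge [p,q] (with p < q) to q − p. For instance
  ∂AB = B − A.
The resulting 4×6 matrix has rank 3, and its Smith normal form has invariant factors (1,1,1).

Boundary ∂_2: C_2 → C_1 sends each 2-simplex [p,q,r] to [q,r] − [p,r] + [p,q]. For instance
  ∂ADE = DE − AE + AD,
  ∂BDE = DE − BE + BD.
This gives a 6×4 integer matrix of rank 3; reducing to Smith normal form yields diagonal entries (1,1,1).

Now H_k = ker ∂_k / im ∂_{k+1}, so:

  H_0: rank C_0 − rank ∂_1 = 4 − 3 = 1, and the invariant factors of ∂_1 are all 1, so H_0 ≅ Z.
  H_1: rank ker ∂_1 − rank ∂_2 = (6 − 3) − 3 = 0, and the invariant factors of ∂_2 are all 1, so H_1 ≅ 0.
  H_2: rank ker ∂_2 − rank ∂_3 = (4 − 3) − 0 = 1, and there is no ∂_3, so H_2 ≅ Z.

H_0 = Z,  H_1 = 0,  H_2 = Z.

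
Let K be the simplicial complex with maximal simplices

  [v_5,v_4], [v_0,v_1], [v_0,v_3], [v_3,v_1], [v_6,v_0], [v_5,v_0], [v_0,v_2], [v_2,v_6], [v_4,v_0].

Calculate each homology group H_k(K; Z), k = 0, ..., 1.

H_0 = Z,  H_1 = Z^3.

Fix the vertex order v_0 < v_1 < v_2 < v_3 < v_4 < v_5 < v_6 and write every simplex with vertices in increasing order. Then dim K = 1 and the simplices of K are:

  0-simplices (7): [v_0], [v_1], [v_2], [v_3], [v_4], [v_5], [v_6]
  1-simplices (9): [v_0,v_1], [v_0,v_2], [v_0,v_3], [v_0,v_4], [v_0,v_5], [v_0,v_6], [v_1,v_3], [v_2,v_6], [v_4,v_5]

so the chain groups are C_0 ≅ Z^7, C_1 ≅ Z^9.

∂_1: C_1 → C_0 maps an edge to its endpoints' difference, ∂[p,q] = q − p.
This gives a 7×9 integer matrix of rank 6; reducing to Smith normal form yields diagonal entries (1,1,1,1,1,1).

Computing H_k = (kernel of ∂_k) / (image of ∂_{k+1}):

  H_0: rank C_0 − rank ∂_1 = 7 − 6 = 1, and the invariant factors of ∂_1 are all 1, so H_0 = Z.
  H_1: rank ker ∂_1 − rank ∂_2 = (9 − 6) − 0 = 3, and there is no ∂_2, so H_1 = Z^3.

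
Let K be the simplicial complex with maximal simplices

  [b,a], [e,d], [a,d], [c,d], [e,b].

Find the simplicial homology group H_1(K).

Take the total order a < b < c < d < e on the vertex set. Then K (dimension 1) consists of the simplices:

  0-simplices (5): a, b, c, d, e
  1-simplices (5): ab, ad, be, cd, de

so the chain groups are C_0 ≅ Z^5, C_1 ≅ Z^5.

∂_1: C_1 → C_0 sends each edge [p,q] (with p < q) to q − p.
The 5×5 boundary matrix has rank 4 and Smith normal form diag(1,1,1,1).

From H_k ≅ ker(∂_k) / im(∂_{k+1}) we obtain:

  H_1: rank ker ∂_1 − rank ∂_2 = (5 − 4) − 0 = 1, and there is no ∂_2, so H_1 ≅ Z.

H_1 ≅ Z.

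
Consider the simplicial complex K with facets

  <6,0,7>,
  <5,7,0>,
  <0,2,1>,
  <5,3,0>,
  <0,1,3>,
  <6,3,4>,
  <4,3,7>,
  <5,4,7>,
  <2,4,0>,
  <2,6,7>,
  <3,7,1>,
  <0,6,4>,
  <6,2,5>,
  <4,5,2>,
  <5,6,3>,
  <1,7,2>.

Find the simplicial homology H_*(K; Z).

Fix the vertex order 0 < 1 < 2 < 3 < 4 < 5 < 6 < 7 and write every simplex with vertices in increasing order. Then dim K = 2 and the simplices of K are:

  0-simplices (8): [0], [1], [2], [3], [4], [5], [6], [7]
  1-simplices (24): (24 of them)
  2-simplices (16): [0,1,2], [0,1,3], [0,2,4], [0,3,5], [0,4,6], [0,5,7], [0,6,7], [1,2,7], [1,3,7], [2,4,5], [2,5,6], [2,6,7], [3,4,6], [3,4,7], [3,5,6], [4,5,7]

so the chain groups are C_0 ≅ Z^8, C_1 ≅ Z^24, C_2 ≅ Z^16.

∂_1: C_1 → C_0 sends each edge [p,q] (with p < q) to q − p.
This gives a 8×24 integer matrix of rank 7; reducing to Smith normal form yields diagonal entries (1,1,1,1,1,1,1).

Boundary ∂_2: C_2 → C_1 acts by ∂[p,q,r] = [q,r] − [p,r] + [p,q]. For instance
  ∂[2,4,5] = [4,5] − [2,5] + [2,4],
  ∂[0,1,2] = [1,2] − [0,2] + [0,1].
As a 24×16 matrix over Z this has rank 15, with invariant factors (1,1,1,1,1,1,1,1,1,1,1,1,1,1,1).

From H_k ≅ ker(∂_k) / im(∂_{k+1}) we obtain:

  H_0: rank C_0 − rank ∂_1 = 8 − 7 = 1, and the invariant factors of ∂_1 are all 1, so H_0 = Z.
  H_1: rank ker ∂_1 − rank ∂_2 = (24 − 7) − 15 = 2, and the invariant factors of ∂_2 are all 1, so H_1 = Z^2.
  H_2: rank ker ∂_2 − rank ∂_3 = (16 − 15) − 0 = 1, and there is no ∂_3, so H_2 = Z.

As a check, the Euler characteristic is 8 − 24 + 16 = 0, which agrees with 1 − 2 + 1 = 0.

H_0 ≅ Z,  H_1 ≅ Z^2,  H_2 ≅ Z.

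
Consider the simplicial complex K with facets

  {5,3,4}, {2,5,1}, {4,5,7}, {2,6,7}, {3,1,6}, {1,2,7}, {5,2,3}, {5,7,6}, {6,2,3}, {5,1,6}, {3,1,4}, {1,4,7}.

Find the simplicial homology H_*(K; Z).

Order the vertices as 1 < 2 < 3 < 4 < 5 < 6 < 7. Listing each simplex with vertices in this order, K has dimension 2 with simplices:

  0-simplices (7): [1], [2], [3], [4], [5], [6], [7]
  1-simplices (18): [1,2], [1,3], [1,4], [1,5], [1,6], [1,7], [2,3], [2,5], [2,6], [2,7], [3,4], [3,5], [3,6], [4,5], [4,7], [5,6], [5,7], [6,7]
  2-simplices (12): [1,2,5], [1,2,7], [1,3,4], [1,3,6], [1,4,7], [1,5,6], [2,3,5], [2,3,6], [2,6,7], [3,4,5], [4,5,7], [5,6,7]

Hence C_0 ≅ Z^7, C_1 ≅ Z^18, C_2 ≅ Z^12.

Boundary ∂_1: C_1 → C_0 is given by ∂[p,q] = [q] − [p]. For instance
  ∂[3,5] = [5] − [3].
As a 7×18 matrix over Z this has rank 6, with invariant factors (1,1,1,1,1,1).

∂_2: C_2 → C_1 maps a triangle to the signed sum of its edges. For instance
  ∂[1,4,7] = [4,7] − [1,7] + [1,4],
  ∂[4,5,7] = [5,7] − [4,7] + [4,5].
The 18×12 boundary matrix has rank 12 and Smith normal form diag(1,1,1,1,1,1,1,1,1,1,1,2).

From H_k ≅ ker(∂_k) / im(∂_{k+1}) we obtain:

  H_0: rank C_0 − rank ∂_1 = 7 − 6 = 1, and the invariant factors of ∂_1 are all 1, so H_0 ≅ Z.
  H_1: rank ker ∂_1 − rank ∂_2 = (18 − 6) − 12 = 0, and ∂_2 has invariant factor 2 > 1, so H_1 ≅ Z/2.
  H_2: rank ker ∂_2 − rank ∂_3 = (12 − 12) − 0 = 0, and there is no ∂_3, so H_2 ≅ 0.

H_0 ≅ Z,  H_1 ≅ Z/2,  H_2 = 0.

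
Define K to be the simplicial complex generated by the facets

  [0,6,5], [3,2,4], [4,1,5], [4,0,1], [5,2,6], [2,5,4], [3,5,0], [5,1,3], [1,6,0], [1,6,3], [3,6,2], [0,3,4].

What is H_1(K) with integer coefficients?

H_1 = Z/2.

Order the vertices as 0 < 1 < 2 < 3 < 4 < 5 < 6. Listing each simplex with vertices in this order, K has dimension 2 with simplices:

  0-simplices (7): [0], [1], [2], [3], [4], [5], [6]
  1-simplices (18): [0,1], [0,3], [0,4], [0,5], [0,6], [1,3], [1,4], [1,5], [1,6], [2,3], [2,4], [2,5], [2,6], [3,4], [3,5], [3,6], [4,5], [5,6]
  2-simplices (12): [0,1,4], [0,1,6], [0,3,4], [0,3,5], [0,5,6], [1,3,5], [1,3,6], [1,4,5], [2,3,4], [2,3,6], [2,4,5], [2,5,6]

Hence C_0 ≅ Z^7, C_1 ≅ Z^18, C_2 ≅ Z^12.

∂_1: C_1 → C_0 sends each edge [p,q] (with p < q) to q − p. For instance
  ∂[3,6] = [6] − [3].
As a 7×18 matrix over Z this has rank 6, with invariant factors (1,1,1,1,1,1).

Boundary ∂_2: C_2 → C_1 sends each 2-simplex [p,q,r] to [q,r] − [p,r] + [p,q]. For instance
  ∂[0,3,5] = [3,5] − [0,5] + [0,3],
  ∂[1,3,5] = [3,5] − [1,5] + [1,3].
The 18×12 boundary matrix has rank 12 and Smith normal form diag(1,1,1,1,1,1,1,1,1,1,1,2).

From H_k ≅ ker(∂_k) / im(∂_{k+1}) we obtain:

  H_1: rank ker ∂_1 − rank ∂_2 = (18 − 6) − 12 = 0, and ∂_2 has invariant factor 2 > 1, so H_1 = Z/2.

(K is a triangulation of the real projective plane RP^2.)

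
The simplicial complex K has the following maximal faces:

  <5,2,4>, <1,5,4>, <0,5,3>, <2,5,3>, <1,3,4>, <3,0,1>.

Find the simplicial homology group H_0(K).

H_0 ≅ Z.

Take the total order 0 < 1 < 2 < 3 < 4 < 5 on the vertex set. Then K (dimension 2) consists of the simplices:

  0-simplices (6): [0], [1], [2], [3], [4], [5]
  1-simplices (12): [0,1], [0,3], [0,5], [1,3], [1,4], [1,5], [2,3], [2,4], [2,5], [3,4], [3,5], [4,5]
  2-simplices (6): [0,1,3], [0,3,5], [1,3,4], [1,4,5], [2,3,5], [2,4,5]

giving chain groups C_0 ≅ Z^6, C_1 ≅ Z^12, C_2 ≅ Z^6.

∂_1: C_1 → C_0 maps an edge to its endpoints' difference, ∂[p,q] = q − p. For instance
  ∂[2,5] = [5] − [2].
The 6×12 boundary matrix has rank 5 and Smith normal form diag(1,1,1,1,1).

∂_2: C_2 → C_1 acts by ∂[p,q,r] = [q,r] − [p,r] + [p,q]. For instance
  ∂[1,3,4] = [3,4] − [1,4] + [1,3],
  ∂[2,4,5] = [4,5] − [2,5] + [2,4].
The 12×6 boundary matrix has rank 6 and Smith normal form diag(1,1,1,1,1,1).

Reading off H_k = ker ∂_k / im ∂_{k+1}:

  H_0: rank C_0 − rank ∂_1 = 6 − 5 = 1, and the invariant factors of ∂_1 are all 1, so H_0 = Z.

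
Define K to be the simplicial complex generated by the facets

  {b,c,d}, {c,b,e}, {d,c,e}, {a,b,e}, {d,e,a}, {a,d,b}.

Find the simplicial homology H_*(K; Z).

H_0 ≅ Z,  H_1 = 0,  H_2 ≅ Z.

Fix the vertex order a < b < c < d < e and write every simplex with vertices in increasing order. Then dim K = 2 and the simplices of K are:

  0-simplices (5): a, b, c, d, e
  1-simplices (9): ab, ad, ae, bc, bd, be, cd, ce, de
  2-simplices (6): abd, abe, ade, bcd, bce, cde

Hence C_0 ≅ Z^5, C_1 ≅ Z^9, C_2 ≅ Z^6.

∂_1: C_1 → C_0 is given by ∂[p,q] = [q] − [p]. For instance
  ∂bd = d − b.
The 5×9 boundary matrix has rank 4 and Smith normal form diag(1,1,1,1).

Boundary ∂_2: C_2 → C_1 maps a triangle to the signed sum of its edges. For instance
  ∂abe = be − ae + ab,
  ∂bcd = cd − bd + bc.
As a 9×6 matrix over Z this has rank 5, with invariant factors (1,1,1,1,1).

Computing H_k = (kernel of ∂_k) / (image of ∂_{k+1}):

  H_0: rank C_0 − rank ∂_1 = 5 − 4 = 1, and the invariant factors of ∂_1 are all 1, so H_0 = Z.
  H_1: rank ker ∂_1 − rank ∂_2 = (9 − 4) − 5 = 0, and the invariant factors of ∂_2 are all 1, so H_1 = 0.
  H_2: rank ker ∂_2 − rank ∂_3 = (6 − 5) − 0 = 1, and there is no ∂_3, so H_2 = Z.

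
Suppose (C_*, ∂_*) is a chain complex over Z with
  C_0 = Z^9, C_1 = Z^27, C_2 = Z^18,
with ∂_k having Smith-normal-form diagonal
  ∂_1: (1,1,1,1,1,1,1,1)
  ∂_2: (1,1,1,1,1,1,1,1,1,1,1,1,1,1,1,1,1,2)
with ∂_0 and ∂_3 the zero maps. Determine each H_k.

H_0: b_0 = 9 − 0 − 8 = 1; torsion from ∂_1 factors > 1: none. So H_0 ≅ Z.
H_1: b_1 = 27 − 8 − 18 = 1; torsion from ∂_2 factors > 1: [2]. So H_1 ≅ Z ⊕ Z_2.
H_2: b_2 = 18 − 18 − 0 = 0; torsion from ∂_3 factors > 1: none. So H_2 ≅ 0.

H_0 ≅ Z,  H_1 ≅ Z ⊕ Z_2,  H_2 = 0.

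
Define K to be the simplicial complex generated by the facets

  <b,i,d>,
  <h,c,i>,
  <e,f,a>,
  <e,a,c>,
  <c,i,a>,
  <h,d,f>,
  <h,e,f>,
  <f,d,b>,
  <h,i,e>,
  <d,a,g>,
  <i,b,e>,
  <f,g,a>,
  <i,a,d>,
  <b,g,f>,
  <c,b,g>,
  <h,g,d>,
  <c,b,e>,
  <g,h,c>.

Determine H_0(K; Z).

H_0 ≅ Z.

K has 9 vertices, 27 edges, 18 triangles.
rank ∂_0 = 0, rank ∂_1 = 8 ⇒ b_0 = 9 − 0 − 8 = 1; all invariant factors of ∂_1 are 1 so no torsion. So H_0 ≅ Z.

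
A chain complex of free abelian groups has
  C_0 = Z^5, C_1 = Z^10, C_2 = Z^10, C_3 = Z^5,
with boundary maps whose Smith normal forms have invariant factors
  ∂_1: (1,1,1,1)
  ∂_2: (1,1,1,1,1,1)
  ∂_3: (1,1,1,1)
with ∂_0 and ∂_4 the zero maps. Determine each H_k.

H_0: b_0 = 5 − 0 − 4 = 1; torsion from ∂_1 factors > 1: none. So H_0 ≅ Z.
H_1: b_1 = 10 − 4 − 6 = 0; torsion from ∂_2 factors > 1: none. So H_1 ≅ 0.
H_2: b_2 = 10 − 6 − 4 = 0; torsion from ∂_3 factors > 1: none. So H_2 ≅ 0.
H_3: b_3 = 5 − 4 − 0 = 1; torsion from ∂_4 factors > 1: none. So H_3 ≅ Z.

H_0 ≅ Z,  H_1 = 0,  H_2 = 0,  H_3 ≅ Z.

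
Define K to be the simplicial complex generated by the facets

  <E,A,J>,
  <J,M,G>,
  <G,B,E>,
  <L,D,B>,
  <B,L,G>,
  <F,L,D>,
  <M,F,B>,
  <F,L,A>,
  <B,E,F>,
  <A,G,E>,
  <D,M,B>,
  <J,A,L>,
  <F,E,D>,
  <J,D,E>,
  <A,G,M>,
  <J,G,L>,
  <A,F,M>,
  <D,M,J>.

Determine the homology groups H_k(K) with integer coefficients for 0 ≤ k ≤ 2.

H_0 ≅ Z,  H_1 ≅ Z ⊕ Z/2,  H_2 = 0.

Order the vertices as A < B < D < E < F < G < J < L < M. Listing each simplex with vertices in this order, K has dimension 2 with simplices:

  0-simplices (9): A, B, D, E, F, G, J, L, M
  1-simplices (27): AE, AF, AG, AJ, AL, AM, BD, BE, BF, BG, BL, BM, DE, DF, DJ, DL, DM, EF, EG, EJ, FL, FM, GJ, GL, GM, JL, JM
  2-simplices (18): AEG, AEJ, AFL, AFM, AGM, AJL, BDL, BDM, BEF, BEG, BFM, BGL, DEF, DEJ, DFL, DJM, GJL, GJM

so the chain groups are C_0 ≅ Z^9, C_1 ≅ Z^27, C_2 ≅ Z^18.

∂_1: C_1 → C_0 sends each edge [p,q] (with p < q) to q − p. For instance
  ∂EG = G − E.
The resulting 9×27 matrix has rank 8, and its Smith normal form has invariant factors (1,1,1,1,1,1,1,1).

Boundary ∂_2: C_2 → C_1 maps a triangle to the signed sum of its edges. For instance
  ∂GJL = JL − GL + GJ,
  ∂BFM = FM − BM + BF.
This gives a 27×18 integer matrix of rank 18; reducing to Smith normal form yields diagonal entries (1,1,1,1,1,1,1,1,1,1,1,1,1,1,1,1,1,2).

Now H_k = ker ∂_k / im ∂_{k+1}, so:

  H_0: rank C_0 − rank ∂_1 = 9 − 8 = 1, and the invariant factors of ∂_1 are all 1, so H_0 = Z.
  H_1: rank ker ∂_1 − rank ∂_2 = (27 − 8) − 18 = 1, and ∂_2 has invariant factor 2 > 1, so H_1 = Z ⊕ Z/2.
  H_2: rank ker ∂_2 − rank ∂_3 = (18 − 18) − 0 = 0, and there is no ∂_3, so H_2 = 0.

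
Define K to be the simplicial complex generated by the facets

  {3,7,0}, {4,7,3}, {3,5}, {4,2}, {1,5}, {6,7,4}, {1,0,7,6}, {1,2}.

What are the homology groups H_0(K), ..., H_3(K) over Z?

H_0 = Z,  H_1 = Z^2,  H_2 = 0,  H_3 = 0.

Fix the vertex order 0 < 1 < 2 < 3 < 4 < 5 < 6 < 7 and write every simplex with vertices in increasing order. Then dim K = 3 and the simplices of K are:

  0-simplices (8): [0], [1], [2], [3], [4], [5], [6], [7]
  1-simplices (15): [0,1], [0,3], [0,6], [0,7], [1,2], [1,5], [1,6], [1,7], [2,4], [3,4], [3,5], [3,7], [4,6], [4,7], [6,7]
  2-simplices (7): [0,1,6], [0,1,7], [0,3,7], [0,6,7], [1,6,7], [3,4,7], [4,6,7]
  3-simplices (1): [0,1,6,7]

giving chain groups C_0 ≅ Z^8, C_1 ≅ Z^15, C_2 ≅ Z^7, C_3 ≅ Z^1.

∂_1: C_1 → C_0 sends each edge [p,q] (with p < q) to q − p.
As a 8×15 matrix over Z this has rank 7, with invariant factors (1,1,1,1,1,1,1).

The boundary map ∂_2: C_2 → C_1 sends each 2-simplex [p,q,r] to [q,r] − [p,r] + [p,q]. For instance
  ∂[0,3,7] = [3,7] − [0,7] + [0,3],
  ∂[0,1,6] = [1,6] − [0,6] + [0,1].
The resulting 15×7 matrix has rank 6, and its Smith normal form has invariant factors (1,1,1,1,1,1).

Boundary ∂_3: C_3 → C_2 sends each 3-simplex σ to the alternating sum Σ_i (−1)^i (σ with its i-th vertex removed). For instance
  ∂[0,1,6,7] = [1,6,7] − [0,6,7] + [0,1,7] − [0,1,6].
This gives a 7×1 integer matrix of rank 1; reducing to Smith normal form yields diagonal entries (1).

Computing H_k = (kernel of ∂_k) / (image of ∂_{k+1}):

  H_0: rank C_0 − rank ∂_1 = 8 − 7 = 1, and the invariant factors of ∂_1 are all 1, so H_0 ≅ Z.
  H_1: rank ker ∂_1 − rank ∂_2 = (15 − 7) − 6 = 2, and the invariant factors of ∂_2 are all 1, so H_1 ≅ Z^2.
  H_2: rank ker ∂_2 − rank ∂_3 = (7 − 6) − 1 = 0, and the invariant factors of ∂_3 are all 1, so H_2 ≅ 0.
  H_3: rank ker ∂_3 − rank ∂_4 = (1 − 1) − 0 = 0, and there is no ∂_4, so H_3 ≅ 0.

As a check, the Euler characteristic is 8 − 15 + 7 − 1 = -1, which agrees with 1 − 2 + 0 − 0 = -1.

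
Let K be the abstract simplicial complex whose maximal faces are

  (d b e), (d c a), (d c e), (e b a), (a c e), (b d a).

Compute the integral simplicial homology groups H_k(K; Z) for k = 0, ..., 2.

H_0 ≅ Z,  H_1 = 0,  H_2 ≅ Z.

Order the vertices as a < b < c < d < e. Listing each simplex with vertices in this order, K has dimension 2 with simplices:

  0-simplices (5): a, b, c, d, e
  1-simplices (9): ab, ac, ad, ae, bd, be, cd, ce, de
  2-simplices (6): abd, abe, acd, ace, bde, cde

so the chain groups are C_0 ≅ Z^5, C_1 ≅ Z^9, C_2 ≅ Z^6.

The boundary map ∂_1: C_1 → C_0 is given by ∂[p,q] = [q] − [p].
The 5×9 boundary matrix has rank 4 and Smith normal form diag(1,1,1,1).

∂_2: C_2 → C_1 sends each 2-simplex [p,q,r] to [q,r] − [p,r] + [p,q]. For instance
  ∂ace = ce − ae + ac,
  ∂bde = de − be + bd.
As a 9×6 matrix over Z this has rank 5, with invariant factors (1,1,1,1,1).

Reading off H_k = ker ∂_k / im ∂_{k+1}:

  H_0: rank C_0 − rank ∂_1 = 5 − 4 = 1, and the invariant factors of ∂_1 are all 1, so H_0 ≅ Z.
  H_1: rank ker ∂_1 − rank ∂_2 = (9 − 4) − 5 = 0, and the invariant factors of ∂_2 are all 1, so H_1 ≅ 0.
  H_2: rank ker ∂_2 − rank ∂_3 = (6 − 5) − 0 = 1, and there is no ∂_3, so H_2 ≅ Z.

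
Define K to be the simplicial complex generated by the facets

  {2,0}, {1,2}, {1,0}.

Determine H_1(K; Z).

K has 3 vertices, 3 edges.
rank ∂_1 = 2, rank ∂_2 = 0 ⇒ b_1 = 3 − 2 − 0 = 1. So H_1 ≅ Z.

H_1 ≅ Z.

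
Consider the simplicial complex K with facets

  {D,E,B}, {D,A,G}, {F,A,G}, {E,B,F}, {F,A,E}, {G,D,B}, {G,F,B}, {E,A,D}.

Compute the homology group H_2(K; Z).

Order the vertices as A < B < D < E < F < G. Listing each simplex with vertices in this order, K has dimension 2 with simplices:

  0-simplices (6): A, B, D, E, F, G
  1-simplices (12): AD, AE, AF, AG, BD, BE, BF, BG, DE, DG, EF, FG
  2-simplices (8): ADE, ADG, AEF, AFG, BDE, BDG, BEF, BFG

Hence C_0 ≅ Z^6, C_1 ≅ Z^12, C_2 ≅ Z^8.

∂_1: C_1 → C_0 maps an edge to its endpoints' difference, ∂[p,q] = q − p. For instance
  ∂EF = F − E.
The 6×12 boundary matrix has rank 5 and Smith normal form diag(1,1,1,1,1).

The boundary map ∂_2: C_2 → C_1 sends each 2-simplex [p,q,r] to [q,r] − [p,r] + [p,q]. For instance
  ∂AEF = EF − AF + AE,
  ∂AFG = FG − AG + AF.
As a 12×8 matrix over Z this has rank 7, with invariant factors (1,1,1,1,1,1,1).

Reading off H_k = ker ∂_k / im ∂_{k+1}:

  H_2: rank ker ∂_2 − rank ∂_3 = (8 − 7) − 0 = 1, and there is no ∂_3, so H_2 ≅ Z.

H_2 = Z.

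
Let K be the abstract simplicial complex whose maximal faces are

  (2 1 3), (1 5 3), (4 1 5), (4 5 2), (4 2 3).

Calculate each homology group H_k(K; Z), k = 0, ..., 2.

H_0 = Z,  H_1 = Z,  H_2 = 0.

K has 5 vertices, 10 edges, 5 triangles.
rank ∂_0 = 0, rank ∂_1 = 4 ⇒ b_0 = 5 − 0 − 4 = 1; all invariant factors of ∂_1 are 1 so no torsion. So H_0 ≅ Z.
rank ∂_1 = 4, rank ∂_2 = 5 ⇒ b_1 = 10 − 4 − 5 = 1; all invariant factors of ∂_2 are 1 so no torsion. So H_1 ≅ Z.
rank ∂_2 = 5, rank ∂_3 = 0 ⇒ b_2 = 5 − 5 − 0 = 0. So H_2 ≅ 0.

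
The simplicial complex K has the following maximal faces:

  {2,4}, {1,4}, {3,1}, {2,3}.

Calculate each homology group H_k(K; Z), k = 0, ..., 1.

Order the vertices as 1 < 2 < 3 < 4. Listing each simplex with vertices in this order, K has dimension 1 with simplices:

  0-simplices (4): [1], [2], [3], [4]
  1-simplices (4): [1,3], [1,4], [2,3], [2,4]

Hence C_0 ≅ Z^4, C_1 ≅ Z^4.

Boundary ∂_1: C_1 → C_0 maps an edge to its endpoints' difference, ∂[p,q] = q − p.
As a 4×4 matrix over Z this has rank 3, with invariant factors (1,1,1).

Computing H_k = (kernel of ∂_k) / (image of ∂_{k+1}):

  H_0: rank C_0 − rank ∂_1 = 4 − 3 = 1, and the invariant factors of ∂_1 are all 1, so H_0 ≅ Z.
  H_1: rank ker ∂_1 − rank ∂_2 = (4 − 3) − 0 = 1, and there is no ∂_2, so H_1 ≅ Z.

H_0 ≅ Z,  H_1 ≅ Z.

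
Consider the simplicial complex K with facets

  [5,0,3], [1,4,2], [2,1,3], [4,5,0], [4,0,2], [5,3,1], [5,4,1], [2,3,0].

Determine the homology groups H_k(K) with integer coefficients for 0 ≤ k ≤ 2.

H_0 = Z,  H_1 = 0,  H_2 = Z.

Order the vertices as 0 < 1 < 2 < 3 < 4 < 5. Listing each simplex with vertices in this order, K has dimension 2 with simplices:

  0-simplices (6): [0], [1], [2], [3], [4], [5]
  1-simplices (12): [0,2], [0,3], [0,4], [0,5], [1,2], [1,3], [1,4], [1,5], [2,3], [2,4], [3,5], [4,5]
  2-simplices (8): [0,2,3], [0,2,4], [0,3,5], [0,4,5], [1,2,3], [1,2,4], [1,3,5], [1,4,5]

giving chain groups C_0 ≅ Z^6, C_1 ≅ Z^12, C_2 ≅ Z^8.

∂_1: C_1 → C_0 is given by ∂[p,q] = [q] − [p]. For instance
  ∂[2,3] = [3] − [2].
As a 6×12 matrix over Z this has rank 5, with invariant factors (1,1,1,1,1).

∂_2: C_2 → C_1 sends each 2-simplex [p,q,r] to [q,r] − [p,r] + [p,q]. For instance
  ∂[1,2,3] = [2,3] − [1,3] + [1,2],
  ∂[1,2,4] = [2,4] − [1,4] + [1,2].
This gives a 12×8 integer matrix of rank 7; reducing to Smith normal form yields diagonal entries (1,1,1,1,1,1,1).

From H_k ≅ ker(∂_k) / im(∂_{k+1}) we obtain:

  H_0: rank C_0 − rank ∂_1 = 6 − 5 = 1, and the invariant factors of ∂_1 are all 1, so H_0 ≅ Z.
  H_1: rank ker ∂_1 − rank ∂_2 = (12 − 5) − 7 = 0, and the invariant factors of ∂_2 are all 1, so H_1 ≅ 0.
  H_2: rank ker ∂_2 − rank ∂_3 = (8 − 7) − 0 = 1, and there is no ∂_3, so H_2 ≅ Z.

As a check, the Euler characteristic is 6 − 12 + 8 = 2, which agrees with 1 − 0 + 1 = 2.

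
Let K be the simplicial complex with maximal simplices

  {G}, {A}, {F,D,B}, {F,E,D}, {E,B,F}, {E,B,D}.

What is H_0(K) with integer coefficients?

K has 6 vertices, 6 edges, 4 triangles.
rank ∂_0 = 0, rank ∂_1 = 3 ⇒ b_0 = 6 − 0 − 3 = 3; all invariant factors of ∂_1 are 1 so no torsion. So H_0 = Z^3.

H_0 = Z^3.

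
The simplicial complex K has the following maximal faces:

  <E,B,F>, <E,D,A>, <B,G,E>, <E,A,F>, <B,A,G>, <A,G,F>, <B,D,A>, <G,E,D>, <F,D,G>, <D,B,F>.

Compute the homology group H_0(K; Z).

Take the total order A < B < D < E < F < G on the vertex set. Then K (dimension 2) consists of the simplices:

  0-simplices (6): A, B, D, E, F, G
  1-simplices (15): AB, AD, AE, AF, AG, BD, BE, BF, BG, DE, DF, DG, EF, EG, FG
  2-simplices (10): ABD, ABG, ADE, AEF, AFG, BDF, BEF, BEG, DEG, DFG

so the chain groups are C_0 ≅ Z^6, C_1 ≅ Z^15, C_2 ≅ Z^10.

∂_1: C_1 → C_0 is given by ∂[p,q] = [q] − [p].
As a 6×15 matrix over Z this has rank 5, with invariant factors (1,1,1,1,1).

Boundary ∂_2: C_2 → C_1 maps a triangle to the signed sum of its edges. For instance
  ∂AFG = FG − AG + AF,
  ∂ABD = BD − AD + AB.
As a 15×10 matrix over Z this has rank 10, with invariant factors (1,1,1,1,1,1,1,1,1,2).

Reading off H_k = ker ∂_k / im ∂_{k+1}:

  H_0: rank C_0 − rank ∂_1 = 6 − 5 = 1, and the invariant factors of ∂_1 are all 1, so H_0 ≅ Z.

(K is a triangulation of the real projective plane RP^2.)

H_0 = Z.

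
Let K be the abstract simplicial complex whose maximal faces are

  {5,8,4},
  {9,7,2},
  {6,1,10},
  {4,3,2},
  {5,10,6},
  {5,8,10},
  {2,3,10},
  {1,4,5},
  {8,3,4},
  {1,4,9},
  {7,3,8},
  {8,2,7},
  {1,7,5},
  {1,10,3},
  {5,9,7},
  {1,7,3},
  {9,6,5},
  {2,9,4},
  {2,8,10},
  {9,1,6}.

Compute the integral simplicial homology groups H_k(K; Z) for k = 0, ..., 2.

H_0 = Z,  H_1 = Z ⊕ Z/2,  H_2 = 0.

Order the vertices as 1 < 2 < 3 < 4 < 5 < 6 < 7 < 8 < 9 < 10. Listing each simplex with vertices in this order, K has dimension 2 with simplices:

  0-simplices (10): [1], [2], [3], [4], [5], [6], [7], [8], [9], [10]
  1-simplices (30): (30 of them)
  2-simplices (20): (20 of them)

Hence C_0 ≅ Z^10, C_1 ≅ Z^30, C_2 ≅ Z^20.

Boundary ∂_1: C_1 → C_0 is given by ∂[p,q] = [q] − [p].
This gives a 10×30 integer matrix of rank 9; reducing to Smith normal form yields diagonal entries (1,1,1,1,1,1,1,1,1).

The boundary map ∂_2: C_2 → C_1 maps a triangle to the signed sum of its edges. For instance
  ∂[4,5,8] = [5,8] − [4,8] + [4,5],
  ∂[2,8,10] = [8,10] − [2,10] + [2,8].
This gives a 30×20 integer matrix of rank 20; reducing to Smith normal form yields diagonal entries (1,1,1,1,1,1,1,1,1,1,1,1,1,1,1,1,1,1,1,2).

From H_k ≅ ker(∂_k) / im(∂_{k+1}) we obtain:

  H_0: rank C_0 − rank ∂_1 = 10 − 9 = 1, and the invariant factors of ∂_1 are all 1, so H_0 = Z.
  H_1: rank ker ∂_1 − rank ∂_2 = (30 − 9) − 20 = 1, and ∂_2 has invariant factor 2 > 1, so H_1 = Z ⊕ Z/2.
  H_2: rank ker ∂_2 − rank ∂_3 = (20 − 20) − 0 = 0, and there is no ∂_3, so H_2 = 0.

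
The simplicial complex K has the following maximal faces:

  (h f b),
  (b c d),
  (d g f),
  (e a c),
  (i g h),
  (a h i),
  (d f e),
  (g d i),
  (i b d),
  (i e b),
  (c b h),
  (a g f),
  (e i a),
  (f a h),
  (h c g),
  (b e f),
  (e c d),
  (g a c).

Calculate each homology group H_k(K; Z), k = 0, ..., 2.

Order the vertices as a < b < c < d < e < f < g < h < i. Listing each simplex with vertices in this order, K has dimension 2 with simplices:

  0-simplices (9): a, b, c, d, e, f, g, h, i
  1-simplices (27): ac, ae, af, ag, ah, ai, bc, bd, be, bf, bh, bi, cd, ce, cg, ch, de, df, dg, di, ef, ei, fg, fh, gh, gi, hi
  2-simplices (18): ace, acg, aei, afg, afh, ahi, bcd, bch, bdi, bef, bei, bfh, cde, cgh, def, dfg, dgi, ghi

Hence C_0 ≅ Z^9, C_1 ≅ Z^27, C_2 ≅ Z^18.

∂_1: C_1 → C_0 sends each edge [p,q] (with p < q) to q − p.
As a 9×27 matrix over Z this has rank 8, with invariant factors (1,1,1,1,1,1,1,1).

∂_2: C_2 → C_1 sends each 2-simplex [p,q,r] to [q,r] − [p,r] + [p,q]. For instance
  ∂acg = cg − ag + ac,
  ∂dgi = gi − di + dg.
The 27×18 boundary matrix has rank 18 and Smith normal form diag(1,1,1,1,1,1,1,1,1,1,1,1,1,1,1,1,1,2).

Now H_k = ker ∂_k / im ∂_{k+1}, so:

  H_0: rank C_0 − rank ∂_1 = 9 − 8 = 1, and the invariant factors of ∂_1 are all 1, so H_0 = Z.
  H_1: rank ker ∂_1 − rank ∂_2 = (27 − 8) − 18 = 1, and ∂_2 has invariant factor 2 > 1, so H_1 = Z ⊕ Z/2.
  H_2: rank ker ∂_2 − rank ∂_3 = (18 − 18) − 0 = 0, and there is no ∂_3, so H_2 = 0.

As a check, the Euler characteristic is 9 − 27 + 18 = 0, which agrees with 1 − 1 + 0 = 0.

H_0 ≅ Z,  H_1 ≅ Z ⊕ Z/2,  H_2 = 0.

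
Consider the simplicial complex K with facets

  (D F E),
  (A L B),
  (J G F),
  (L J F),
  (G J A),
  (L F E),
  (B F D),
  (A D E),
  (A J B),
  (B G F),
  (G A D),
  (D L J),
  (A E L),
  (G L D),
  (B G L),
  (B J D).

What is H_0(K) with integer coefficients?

Take the total order A < B < D < E < F < G < J < L on the vertex set. Then K (dimension 2) consists of the simplices:

  0-simplices (8): A, B, D, E, F, G, J, L
  1-simplices (24): AB, AD, AE, AG, AJ, AL, BD, BF, BG, BJ, BL, DE, DF, DG, DJ, DL, EF, EL, FG, FJ, FL, GJ, GL, JL
  2-simplices (16): ABJ, ABL, ADE, ADG, AEL, AGJ, BDF, BDJ, BFG, BGL, DEF, DGL, DJL, EFL, FGJ, FJL

Hence C_0 ≅ Z^8, C_1 ≅ Z^24, C_2 ≅ Z^16.

Boundary ∂_1: C_1 → C_0 sends each edge [p,q] (with p < q) to q − p. For instance
  ∂AJ = J − A.
This gives a 8×24 integer matrix of rank 7; reducing to Smith normal form yields diagonal entries (1,1,1,1,1,1,1).

∂_2: C_2 → C_1 maps a triangle to the signed sum of its edges. For instance
  ∂DGL = GL − DL + DG,
  ∂ABJ = BJ − AJ + AB.
The resulting 24×16 matrix has rank 15, and its Smith normal form has invariant factors (1,1,1,1,1,1,1,1,1,1,1,1,1,1,1).

From H_k ≅ ker(∂_k) / im(∂_{k+1}) we obtain:

  H_0: rank C_0 − rank ∂_1 = 8 − 7 = 1, and the invariant factors of ∂_1 are all 1, so H_0 ≅ Z.

(K is a triangulation of the torus T^2.)

H_0 = Z.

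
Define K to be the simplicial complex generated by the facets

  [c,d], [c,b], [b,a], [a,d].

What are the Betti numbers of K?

Order the vertices as a < b < c < d. Listing each simplex with vertices in this order, K has dimension 1 with simplices:

  0-simplices (4): a, b, c, d
  1-simplices (4): ab, ad, bc, cd

so the chain groups are C_0 ≅ Z^4, C_1 ≅ Z^4.

Boundary ∂_1: C_1 → C_0 maps an edge to its endpoints' difference, ∂[p,q] = q − p.
The 4×4 boundary matrix has rank 3 and Smith normal form diag(1,1,1).

From H_k ≅ ker(∂_k) / im(∂_{k+1}) we obtain:

  H_0: rank C_0 − rank ∂_1 = 4 − 3 = 1, and the invariant factors of ∂_1 are all 1, so H_0 = Z.
  H_1: rank ker ∂_1 − rank ∂_2 = (4 − 3) − 0 = 1, and there is no ∂_2, so H_1 = Z.

Hence the Betti numbers are b_0 = 1, b_1 = 1.

b_0 = 1, b_1 = 1.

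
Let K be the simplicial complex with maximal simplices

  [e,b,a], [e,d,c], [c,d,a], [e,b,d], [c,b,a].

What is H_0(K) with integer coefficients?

We work with the vertex ordering a < b < c < d < e. The simplices of K, each written with vertices in increasing order, are:

  0-simplices (5): a, b, c, d, e
  1-simplices (10): ab, ac, ad, ae, bc, bd, be, cd, ce, de
  2-simplices (5): abc, abe, acd, bde, cde

Hence C_0 ≅ Z^5, C_1 ≅ Z^10, C_2 ≅ Z^5.

Boundary ∂_1: C_1 → C_0 sends each edge [p,q] (with p < q) to q − p.
The resulting 5×10 matrix has rank 4, and its Smith normal form has invariant factors (1,1,1,1).

The boundary map ∂_2: C_2 → C_1 acts by ∂[p,q,r] = [q,r] − [p,r] + [p,q]. For instance
  ∂abc = bc − ac + ab,
  ∂cde = de − ce + cd.
This gives a 10×5 integer matrix of rank 5; reducing to Smith normal form yields diagonal entries (1,1,1,1,1).

Now H_k = ker ∂_k / im ∂_{k+1}, so:

  H_0: rank C_0 − rank ∂_1 = 5 − 4 = 1, and the invariant factors of ∂_1 are all 1, so H_0 ≅ Z.

(K is a triangulation of the Möbius band.)

H_0 = Z.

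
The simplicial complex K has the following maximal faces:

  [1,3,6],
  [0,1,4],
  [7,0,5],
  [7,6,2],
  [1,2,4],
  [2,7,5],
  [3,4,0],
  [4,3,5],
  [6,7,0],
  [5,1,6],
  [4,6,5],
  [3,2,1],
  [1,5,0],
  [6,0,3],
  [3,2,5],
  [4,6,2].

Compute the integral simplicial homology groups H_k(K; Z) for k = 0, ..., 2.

K has 8 vertices, 24 edges, 16 triangles.
rank ∂_0 = 0, rank ∂_1 = 7 ⇒ b_0 = 8 − 0 − 7 = 1; all invariant factors of ∂_1 are 1 so no torsion. So H_0 = Z.
rank ∂_1 = 7, rank ∂_2 = 15 ⇒ b_1 = 24 − 7 − 15 = 2; all invariant factors of ∂_2 are 1 so no torsion. So H_1 = Z^2.
rank ∂_2 = 15, rank ∂_3 = 0 ⇒ b_2 = 16 − 15 − 0 = 1. So H_2 = Z.

H_0 = Z,  H_1 = Z^2,  H_2 = Z.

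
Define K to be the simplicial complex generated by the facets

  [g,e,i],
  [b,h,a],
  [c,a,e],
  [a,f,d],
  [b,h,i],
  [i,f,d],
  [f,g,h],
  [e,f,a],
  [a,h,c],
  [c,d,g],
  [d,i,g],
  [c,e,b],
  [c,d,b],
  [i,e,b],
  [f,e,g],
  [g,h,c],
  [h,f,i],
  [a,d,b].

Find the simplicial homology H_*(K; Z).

H_0 ≅ Z,  H_1 ≅ Z ⊕ Z/2,  H_2 = 0.

Order the vertices as a < b < c < d < e < f < g < h < i. Listing each simplex with vertices in this order, K has dimension 2 with simplices:

  0-simplices (9): a, b, c, d, e, f, g, h, i
  1-simplices (27): ab, ac, ad, ae, af, ah, bc, bd, be, bh, bi, cd, ce, cg, ch, df, dg, di, ef, eg, ei, fg, fh, fi, gh, gi, hi
  2-simplices (18): abd, abh, ace, ach, adf, aef, bcd, bce, bei, bhi, cdg, cgh, dfi, dgi, efg, egi, fgh, fhi

giving chain groups C_0 ≅ Z^9, C_1 ≅ Z^27, C_2 ≅ Z^18.

Boundary ∂_1: C_1 → C_0 is given by ∂[p,q] = [q] − [p]. For instance
  ∂ae = e − a.
The 9×27 boundary matrix has rank 8 and Smith normal form diag(1,1,1,1,1,1,1,1).

The boundary map ∂_2: C_2 → C_1 maps a triangle to the signed sum of its edges. For instance
  ∂bhi = hi − bi + bh,
  ∂bei = ei − bi + be.
The 27×18 boundary matrix has rank 18 and Smith normal form diag(1,1,1,1,1,1,1,1,1,1,1,1,1,1,1,1,1,2).

Reading off H_k = ker ∂_k / im ∂_{k+1}:

  H_0: rank C_0 − rank ∂_1 = 9 − 8 = 1, and the invariant factors of ∂_1 are all 1, so H_0 ≅ Z.
  H_1: rank ker ∂_1 − rank ∂_2 = (27 − 8) − 18 = 1, and ∂_2 has invariant factor 2 > 1, so H_1 ≅ Z ⊕ Z/2.
  H_2: rank ker ∂_2 − rank ∂_3 = (18 − 18) − 0 = 0, and there is no ∂_3, so H_2 ≅ 0.

As a check, the Euler characteristic is 9 − 27 + 18 = 0, which agrees with 1 − 1 + 0 = 0.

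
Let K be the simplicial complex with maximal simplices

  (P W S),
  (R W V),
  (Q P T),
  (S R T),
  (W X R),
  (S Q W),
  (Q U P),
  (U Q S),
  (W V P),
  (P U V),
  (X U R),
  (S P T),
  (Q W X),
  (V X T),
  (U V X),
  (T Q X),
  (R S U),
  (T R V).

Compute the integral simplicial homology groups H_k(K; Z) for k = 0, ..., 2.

H_0 = Z,  H_1 = Z ⊕ Z/2,  H_2 = 0.

Fix the vertex order P < Q < R < S < T < U < V < W < X and write every simplex with vertices in increasing order. Then dim K = 2 and the simplices of K are:

  0-simplices (9): P, Q, R, S, T, U, V, W, X
  1-simplices (27): PQ, PS, PT, PU, PV, PW, QS, QT, QU, QW, QX, RS, RT, RU, RV, RW, RX, ST, SU, SW, TV, TX, UV, UX, VW, VX, WX
  2-simplices (18): PQT, PQU, PST, PSW, PUV, PVW, QSU, QSW, QTX, QWX, RST, RSU, RTV, RUX, RVW, RWX, TVX, UVX

so the chain groups are C_0 ≅ Z^9, C_1 ≅ Z^27, C_2 ≅ Z^18.

Boundary ∂_1: C_1 → C_0 is given by ∂[p,q] = [q] − [p]. For instance
  ∂QU = U − Q.
As a 9×27 matrix over Z this has rank 8, with invariant factors (1,1,1,1,1,1,1,1).

∂_2: C_2 → C_1 maps a triangle to the signed sum of its edges. For instance
  ∂RST = ST − RT + RS,
  ∂UVX = VX − UX + UV.
The 27×18 boundary matrix has rank 18 and Smith normal form diag(1,1,1,1,1,1,1,1,1,1,1,1,1,1,1,1,1,2).

Now H_k = ker ∂_k / im ∂_{k+1}, so:

  H_0: rank C_0 − rank ∂_1 = 9 − 8 = 1, and the invariant factors of ∂_1 are all 1, so H_0 = Z.
  H_1: rank ker ∂_1 − rank ∂_2 = (27 − 8) − 18 = 1, and ∂_2 has invariant factor 2 > 1, so H_1 = Z ⊕ Z/2.
  H_2: rank ker ∂_2 − rank ∂_3 = (18 − 18) − 0 = 0, and there is no ∂_3, so H_2 = 0.

As a check, the Euler characteristic is 9 − 27 + 18 = 0, which agrees with 1 − 1 + 0 = 0.
(K is a triangulation of the Klein bottle.)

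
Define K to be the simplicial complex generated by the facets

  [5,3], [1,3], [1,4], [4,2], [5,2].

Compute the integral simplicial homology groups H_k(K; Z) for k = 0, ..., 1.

K has 5 vertices, 5 edges.
rank ∂_0 = 0, rank ∂_1 = 4 ⇒ b_0 = 5 − 0 − 4 = 1; all invariant factors of ∂_1 are 1 so no torsion. So H_0 = Z.
rank ∂_1 = 4, rank ∂_2 = 0 ⇒ b_1 = 5 − 4 − 0 = 1. So H_1 = Z.

H_0 ≅ Z,  H_1 ≅ Z.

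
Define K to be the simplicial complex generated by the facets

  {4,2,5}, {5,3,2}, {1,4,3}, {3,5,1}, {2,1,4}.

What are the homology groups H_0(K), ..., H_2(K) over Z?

K has 5 vertices, 10 edges, 5 triangles.
rank ∂_0 = 0, rank ∂_1 = 4 ⇒ b_0 = 5 − 0 − 4 = 1; all invariant factors of ∂_1 are 1 so no torsion. So H_0 = Z.
rank ∂_1 = 4, rank ∂_2 = 5 ⇒ b_1 = 10 − 4 − 5 = 1; all invariant factors of ∂_2 are 1 so no torsion. So H_1 = Z.
rank ∂_2 = 5, rank ∂_3 = 0 ⇒ b_2 = 5 − 5 − 0 = 0. So H_2 = 0.

H_0 ≅ Z,  H_1 ≅ Z,  H_2 = 0.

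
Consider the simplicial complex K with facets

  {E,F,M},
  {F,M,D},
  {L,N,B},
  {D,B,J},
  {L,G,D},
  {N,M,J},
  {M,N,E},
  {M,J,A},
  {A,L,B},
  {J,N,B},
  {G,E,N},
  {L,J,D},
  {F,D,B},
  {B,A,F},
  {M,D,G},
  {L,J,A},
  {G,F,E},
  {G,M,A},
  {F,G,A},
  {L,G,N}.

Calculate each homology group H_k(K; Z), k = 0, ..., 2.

H_0 = Z,  H_1 = Z ⊕ Z/2,  H_2 = 0.

Fix the vertex order A < B < D < E < F < G < J < L < M < N and write every simplex with vertices in increasing order. Then dim K = 2 and the simplices of K are:

  0-simplices (10): A, B, D, E, F, G, J, L, M, N
  1-simplices (30): AB, AF, AG, AJ, AL, AM, BD, BF, BJ, BL, BN, DF, DG, DJ, DL, DM, EF, EG, EM, EN, FG, FM, GL, GM, GN, JL, JM, JN, LN, MN
  2-simplices (20): ABF, ABL, AFG, AGM, AJL, AJM, BDF, BDJ, BJN, BLN, DFM, DGL, DGM, DJL, EFG, EFM, EGN, EMN, GLN, JMN

giving chain groups C_0 ≅ Z^10, C_1 ≅ Z^30, C_2 ≅ Z^20.

The boundary map ∂_1: C_1 → C_0 sends each edge [p,q] (with p < q) to q − p.
The 10×30 boundary matrix has rank 9 and Smith normal form diag(1,1,1,1,1,1,1,1,1).

∂_2: C_2 → C_1 sends each 2-simplex [p,q,r] to [q,r] − [p,r] + [p,q]. For instance
  ∂DGL = GL − DL + DG,
  ∂ABF = BF − AF + AB.
This gives a 30×20 integer matrix of rank 20; reducing to Smith normal form yields diagonal entries (1,1,1,1,1,1,1,1,1,1,1,1,1,1,1,1,1,1,1,2).

Computing H_k = (kernel of ∂_k) / (image of ∂_{k+1}):

  H_0: rank C_0 − rank ∂_1 = 10 − 9 = 1, and the invariant factors of ∂_1 are all 1, so H_0 ≅ Z.
  H_1: rank ker ∂_1 − rank ∂_2 = (30 − 9) − 20 = 1, and ∂_2 has invariant factor 2 > 1, so H_1 ≅ Z ⊕ Z/2.
  H_2: rank ker ∂_2 − rank ∂_3 = (20 − 20) − 0 = 0, and there is no ∂_3, so H_2 ≅ 0.

As a check, the Euler characteristic is 10 − 30 + 20 = 0, which agrees with 1 − 1 + 0 = 0.
(K is a triangulation of the Klein bottle.)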